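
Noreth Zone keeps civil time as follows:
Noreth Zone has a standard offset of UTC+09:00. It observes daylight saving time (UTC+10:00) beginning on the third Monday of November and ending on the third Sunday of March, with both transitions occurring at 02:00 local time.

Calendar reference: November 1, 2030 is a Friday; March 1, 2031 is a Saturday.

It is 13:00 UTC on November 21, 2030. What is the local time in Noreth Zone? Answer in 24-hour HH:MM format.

23:00

1 November 2030 is a Friday, so the first Monday is November 4 and the third is November 18.
1 March 2031 is a Saturday, so the first Sunday is March 2 and the third is March 16.
At the standard offset (UTC+09:00), 13:00 UTC + 9h = 22:00 Noreth Zone standard time.
The standard-time date in Noreth Zone, November 21, 2030, lies within the daylight-saving period (18 November 2030 – 16 March 2031), so Noreth Zone is on daylight time, UTC+10:00.
13:00 UTC + 10h = 23:00 local.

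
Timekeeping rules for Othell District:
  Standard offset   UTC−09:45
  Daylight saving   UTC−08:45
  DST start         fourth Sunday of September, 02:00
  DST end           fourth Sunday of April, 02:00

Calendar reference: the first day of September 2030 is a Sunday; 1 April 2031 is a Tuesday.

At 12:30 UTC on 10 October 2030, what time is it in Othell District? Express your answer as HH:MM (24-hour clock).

03:45

1 September 2030 is a Sunday, so the first Sunday is September 1 and the fourth is September 22.
1 April 2031 is a Tuesday, so the first Sunday is April 6 and the fourth is April 27.
At the standard offset (UTC−09:45), 12:30 UTC − 9h45m = 02:45 Othell District standard time.
The standard-time date in Othell District, 10 October 2030, falls between 22 September 2030 and 27 April 2031, so daylight saving is in effect and Othell District is at UTC−08:45.
12:30 UTC − 8h45m = 03:45 local.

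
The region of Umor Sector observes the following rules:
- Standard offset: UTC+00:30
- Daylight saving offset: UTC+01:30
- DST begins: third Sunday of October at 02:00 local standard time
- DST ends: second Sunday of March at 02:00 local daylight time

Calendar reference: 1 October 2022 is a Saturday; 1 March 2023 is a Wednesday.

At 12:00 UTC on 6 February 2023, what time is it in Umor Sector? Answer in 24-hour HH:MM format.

1 October 2022 is a Saturday, so the first Sunday is October 2 and the third is October 16.
1 March 2023 is a Wednesday, so the first Sunday is March 5 and the second is March 12.
At the standard offset (UTC+00:30), 12:00 UTC + 0h30m = 12:30 Umor Sector standard time.
The standard-time date in Umor Sector, 6 February 2023, lies within the daylight-saving period (16 October 2022 – 12 March 2023), so Umor Sector is on daylight time, UTC+01:30.
12:00 UTC + 1h30m = 13:30 local.

13:30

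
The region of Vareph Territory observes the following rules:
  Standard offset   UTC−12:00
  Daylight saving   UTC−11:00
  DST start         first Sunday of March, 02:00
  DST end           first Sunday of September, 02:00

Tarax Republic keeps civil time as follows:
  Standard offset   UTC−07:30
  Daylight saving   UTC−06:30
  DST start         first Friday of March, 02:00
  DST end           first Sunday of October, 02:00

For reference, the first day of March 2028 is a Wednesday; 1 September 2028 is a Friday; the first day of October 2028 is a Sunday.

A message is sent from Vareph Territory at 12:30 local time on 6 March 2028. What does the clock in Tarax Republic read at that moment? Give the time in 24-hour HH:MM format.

1 March 2028 is a Wednesday, so the first Sunday is March 5.
1 September 2028 is a Friday, so the first Sunday is September 3.
6 March 2028 falls between 5 March and 3 September, so daylight saving is in effect and Vareph Territory is at UTC−11:00.
12:30 Vareph Territory + 11h = 23:30 UTC.
1 March 2028 is a Wednesday, so the first Friday is March 3.
1 October 2028 is a Sunday, so the first Sunday is October 1.
At the standard offset (UTC−07:30), 23:30 UTC − 7h30m = 16:00 Tarax Republic standard time.
The standard-time date in Tarax Republic, 6 March 2028, lies within the daylight-saving period (3 March – 1 October), so Tarax Republic is on daylight time, UTC−06:30.
23:30 UTC − 6h30m = 17:00 Tarax Republic.

17:00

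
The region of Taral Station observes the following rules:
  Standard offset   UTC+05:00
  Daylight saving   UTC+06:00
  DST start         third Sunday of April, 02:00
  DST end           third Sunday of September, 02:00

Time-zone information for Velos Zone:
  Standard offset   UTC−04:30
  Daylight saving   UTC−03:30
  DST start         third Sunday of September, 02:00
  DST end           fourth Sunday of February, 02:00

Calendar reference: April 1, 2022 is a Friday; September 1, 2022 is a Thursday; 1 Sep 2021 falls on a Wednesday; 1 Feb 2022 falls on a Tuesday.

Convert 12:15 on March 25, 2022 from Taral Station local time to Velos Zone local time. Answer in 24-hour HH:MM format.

02:45

1 April 2022 is a Friday, so the first Sunday is April 3 and the third is April 17.
1 September 2022 is a Thursday, so the first Sunday is September 4 and the third is September 18.
March 25, 2022 is outside the daylight-saving period (17 April – 18 September), so Taral Station is on standard time, UTC+05:00.
12:15 Taral Station − 5h = 07:15 UTC.
1 September 2021 is a Wednesday, so the first Sunday is September 5 and the third is September 19.
1 February 2022 is a Tuesday, so the first Sunday is February 6 and the fourth is February 27.
At the standard offset (UTC−04:30), 07:15 UTC − 4h30m = 02:45 Velos Zone standard time.
The standard-time date in Velos Zone, March 25, 2022, does not fall between 19 September 2021 and 27 February 2022, so daylight saving is not in effect and Velos Zone is at UTC−04:30.
07:15 UTC − 4h30m = 02:45 Velos Zone.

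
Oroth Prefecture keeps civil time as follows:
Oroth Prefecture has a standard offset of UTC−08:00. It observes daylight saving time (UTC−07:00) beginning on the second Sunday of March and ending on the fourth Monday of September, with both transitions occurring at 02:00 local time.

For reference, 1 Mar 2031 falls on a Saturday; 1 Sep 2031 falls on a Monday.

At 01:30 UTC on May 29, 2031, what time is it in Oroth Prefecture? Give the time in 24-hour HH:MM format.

1 March 2031 is a Saturday, so the first Sunday is March 2 and the second is March 9.
1 September 2031 is a Monday, so the first Monday is September 1 and the fourth is September 22.
At the standard offset (UTC−08:00), 01:30 UTC − 8h = 17:30 Oroth Prefecture standard time (rolling into the previous day, 28 May 2031).
Daylight saving runs 9 March – 22 September; the standard-time date in Oroth Prefecture, May 28, 2031, is inside that window, so Oroth Prefecture is at UTC−07:00.
01:30 UTC − 7h = 18:30 local (rolling into the previous day, 28 May 2031).

18:30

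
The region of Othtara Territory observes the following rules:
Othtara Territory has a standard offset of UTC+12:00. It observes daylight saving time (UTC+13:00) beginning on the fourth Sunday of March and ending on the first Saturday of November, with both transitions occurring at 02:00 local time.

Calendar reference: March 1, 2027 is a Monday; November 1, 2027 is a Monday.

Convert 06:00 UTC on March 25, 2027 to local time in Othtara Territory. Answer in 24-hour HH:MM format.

1 March 2027 is a Monday, so the first Sunday is March 7 and the fourth is March 28.
1 November 2027 is a Monday, so the first Saturday is November 6.
At the standard offset (UTC+12:00), 06:00 UTC + 12h = 18:00 Othtara Territory standard time.
The standard-time date in Othtara Territory, March 25, 2027, does not fall between 28 March and 6 November, so daylight saving is not in effect and Othtara Territory is at UTC+12:00.
06:00 UTC + 12h = 18:00 local.

18:00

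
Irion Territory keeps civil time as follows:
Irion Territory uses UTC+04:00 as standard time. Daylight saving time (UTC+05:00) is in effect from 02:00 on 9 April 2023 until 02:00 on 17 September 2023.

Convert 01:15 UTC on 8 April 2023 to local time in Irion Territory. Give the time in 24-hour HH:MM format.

05:15

At the standard offset (UTC+04:00), 01:15 UTC + 4h = 05:15 Irion Territory standard time.
The standard-time date in Irion Territory, 8 April 2023, is outside the daylight-saving period (9 April – 17 September), so Irion Territory is on standard time, UTC+04:00.
01:15 UTC + 4h = 05:15 local.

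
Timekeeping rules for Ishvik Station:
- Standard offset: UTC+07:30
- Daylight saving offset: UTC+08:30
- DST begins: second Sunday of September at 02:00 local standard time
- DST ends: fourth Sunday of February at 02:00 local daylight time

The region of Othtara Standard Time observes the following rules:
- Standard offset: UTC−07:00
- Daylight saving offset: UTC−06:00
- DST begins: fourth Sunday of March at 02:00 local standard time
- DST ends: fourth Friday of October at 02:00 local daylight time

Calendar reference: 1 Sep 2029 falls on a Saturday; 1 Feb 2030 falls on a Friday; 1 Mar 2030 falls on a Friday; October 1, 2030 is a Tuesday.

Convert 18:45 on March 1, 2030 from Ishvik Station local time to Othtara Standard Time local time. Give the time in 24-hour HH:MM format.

1 September 2029 is a Saturday, so the first Sunday is September 2 and the second is September 9.
1 February 2030 is a Friday, so the first Sunday is February 3 and the fourth is February 24.
Daylight saving runs 9 September 2029 – 24 February 2030; March 1, 2030 is outside that window, so Ishvik Station is on standard time at UTC+07:30.
18:45 Ishvik Station − 7h30m = 11:15 UTC.
1 March 2030 is a Friday, so the first Sunday is March 3 and the fourth is March 24.
1 October 2030 is a Tuesday, so the first Friday is October 4 and the fourth is October 25.
At the standard offset (UTC−07:00), 11:15 UTC − 7h = 04:15 Othtara Standard Time standard time.
The standard-time date in Othtara Standard Time, March 1, 2030, does not fall between 24 March and 25 October, so daylight saving is not in effect and Othtara Standard Time is at UTC−07:00.
11:15 UTC − 7h = 04:15 Othtara Standard Time.

04:15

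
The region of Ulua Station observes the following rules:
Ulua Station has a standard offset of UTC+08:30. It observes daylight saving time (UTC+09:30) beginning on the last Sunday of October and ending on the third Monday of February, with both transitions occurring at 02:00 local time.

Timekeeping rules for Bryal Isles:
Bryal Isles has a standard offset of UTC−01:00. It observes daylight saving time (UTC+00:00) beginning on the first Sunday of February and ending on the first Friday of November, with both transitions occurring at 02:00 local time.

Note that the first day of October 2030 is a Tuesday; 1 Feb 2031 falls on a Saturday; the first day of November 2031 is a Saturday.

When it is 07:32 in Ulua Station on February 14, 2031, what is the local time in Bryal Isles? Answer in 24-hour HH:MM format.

1 October 2030 is a Tuesday, so Sundays fall on 6, 13, 20, 27; the last is October 27.
1 February 2031 is a Saturday, so the first Monday is February 3 and the third is February 17.
February 14, 2031 falls between 27 October 2030 and 17 February 2031, so daylight saving is in effect and Ulua Station is at UTC+09:30.
07:32 Ulua Station − 9h30m = 22:02 UTC (rolling into the previous day, 13 February 2031).
1 February 2031 is a Saturday, so the first Sunday is February 2.
1 November 2031 is a Saturday, so the first Friday is November 7.
At the standard offset (UTC−01:00), 22:02 UTC − 1h = 21:02 Bryal Isles standard time.
The standard-time date in Bryal Isles, February 13, 2031, falls between 2 February and 7 November, so daylight saving is in effect and Bryal Isles is at UTC+00:00.
22:02 UTC + 0h = 22:02 Bryal Isles.

22:02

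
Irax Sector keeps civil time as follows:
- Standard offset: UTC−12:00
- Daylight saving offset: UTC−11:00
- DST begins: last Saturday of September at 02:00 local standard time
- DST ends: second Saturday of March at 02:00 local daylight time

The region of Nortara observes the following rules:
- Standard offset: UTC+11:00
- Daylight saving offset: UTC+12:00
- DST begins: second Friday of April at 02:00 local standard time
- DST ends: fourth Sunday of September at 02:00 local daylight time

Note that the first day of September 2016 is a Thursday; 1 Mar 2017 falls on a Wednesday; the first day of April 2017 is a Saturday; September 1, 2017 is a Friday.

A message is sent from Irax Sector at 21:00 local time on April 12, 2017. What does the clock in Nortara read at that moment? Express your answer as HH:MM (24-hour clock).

1 September 2016 is a Thursday, so Saturdays fall on 3, 10, 17, 24; the last is September 24.
1 March 2017 is a Wednesday, so the first Saturday is March 4 and the second is March 11.
April 12, 2017 is outside the daylight-saving period (24 September 2016 – 11 March 2017), so Irax Sector is on standard time, UTC−12:00.
21:00 Irax Sector + 12h = 09:00 UTC (rolling into the next day, 13 April 2017).
1 April 2017 is a Saturday, so the first Friday is April 7 and the second is April 14.
1 September 2017 is a Friday, so the first Sunday is September 3 and the fourth is September 24.
At the standard offset (UTC+11:00), 09:00 UTC + 11h = 20:00 Nortara standard time.
Daylight saving runs 14 April – 24 September; the standard-time date in Nortara, April 13, 2017, is outside that window, so Nortara is on standard time at UTC+11:00.
09:00 UTC + 11h = 20:00 Nortara.

20:00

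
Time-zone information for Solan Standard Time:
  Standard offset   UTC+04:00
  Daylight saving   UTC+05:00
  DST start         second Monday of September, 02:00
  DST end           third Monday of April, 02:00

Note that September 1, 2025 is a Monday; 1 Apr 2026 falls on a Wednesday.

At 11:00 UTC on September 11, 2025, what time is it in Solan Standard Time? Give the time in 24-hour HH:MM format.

16:00

1 September 2025 is a Monday, so the first Monday is September 1 and the second is September 8.
1 April 2026 is a Wednesday, so the first Monday is April 6 and the third is April 20.
At the standard offset (UTC+04:00), 11:00 UTC + 4h = 15:00 Solan Standard Time standard time.
The standard-time date in Solan Standard Time, September 11, 2025, falls between 8 September 2025 and 20 April 2026, so daylight saving is in effect and Solan Standard Time is at UTC+05:00.
11:00 UTC + 5h = 16:00 local.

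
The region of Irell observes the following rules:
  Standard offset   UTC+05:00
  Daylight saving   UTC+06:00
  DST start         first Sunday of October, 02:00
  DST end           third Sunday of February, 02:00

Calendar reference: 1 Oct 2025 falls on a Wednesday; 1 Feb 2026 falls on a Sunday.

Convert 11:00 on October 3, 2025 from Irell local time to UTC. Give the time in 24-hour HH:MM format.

06:00

1 October 2025 is a Wednesday, so the first Sunday is October 5.
1 February 2026 is a Sunday, so the first Sunday is February 1 and the third is February 15.
Daylight saving runs 5 October 2025 – 15 February 2026; October 3, 2025 is outside that window, so Irell is on standard time at UTC+05:00.
11:00 local − 5h = 06:00 UTC.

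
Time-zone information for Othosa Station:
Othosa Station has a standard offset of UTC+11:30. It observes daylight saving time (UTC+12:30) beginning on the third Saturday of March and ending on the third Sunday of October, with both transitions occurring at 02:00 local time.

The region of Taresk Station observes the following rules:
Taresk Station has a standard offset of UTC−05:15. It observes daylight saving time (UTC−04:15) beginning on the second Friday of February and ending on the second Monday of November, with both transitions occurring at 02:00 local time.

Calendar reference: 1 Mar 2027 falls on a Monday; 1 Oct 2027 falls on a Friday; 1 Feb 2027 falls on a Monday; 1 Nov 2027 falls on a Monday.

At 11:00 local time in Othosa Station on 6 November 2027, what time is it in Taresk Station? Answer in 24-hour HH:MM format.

1 March 2027 is a Monday, so the first Saturday is March 6 and the third is March 20.
1 October 2027 is a Friday, so the first Sunday is October 3 and the third is October 17.
Daylight saving runs 20 March – 17 October; 6 November 2027 is outside that window, so Othosa Station is on standard time at UTC+11:30.
11:00 Othosa Station − 11h30m = 23:30 UTC (rolling into the previous day, 5 November 2027).
1 February 2027 is a Monday, so the first Friday is February 5 and the second is February 12.
1 November 2027 is a Monday, so the first Monday is November 1 and the second is November 8.
At the standard offset (UTC−05:15), 23:30 UTC − 5h15m = 18:15 Taresk Station standard time.
The standard-time date in Taresk Station, 5 November 2027, lies within the daylight-saving period (12 February – 8 November), so Taresk Station is on daylight time, UTC−04:15.
23:30 UTC − 4h15m = 19:15 Taresk Station.

19:15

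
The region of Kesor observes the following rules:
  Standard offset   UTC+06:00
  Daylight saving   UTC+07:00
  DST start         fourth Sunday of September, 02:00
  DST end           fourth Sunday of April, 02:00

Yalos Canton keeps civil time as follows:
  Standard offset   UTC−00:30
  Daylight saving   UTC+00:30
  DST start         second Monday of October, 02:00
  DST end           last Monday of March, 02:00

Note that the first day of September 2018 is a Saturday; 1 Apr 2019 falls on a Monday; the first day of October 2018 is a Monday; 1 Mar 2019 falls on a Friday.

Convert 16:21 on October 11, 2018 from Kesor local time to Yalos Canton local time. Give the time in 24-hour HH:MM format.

09:51

1 September 2018 is a Saturday, so the first Sunday is September 2 and the fourth is September 23.
1 April 2019 is a Monday, so the first Sunday is April 7 and the fourth is April 28.
Daylight saving runs 23 September 2018 – 28 April 2019; October 11, 2018 is inside that window, so Kesor is at UTC+07:00.
16:21 Kesor − 7h = 09:21 UTC.
1 October 2018 is a Monday, so the first Monday is October 1 and the second is October 8.
1 March 2019 is a Friday, so Mondays fall on 4, 11, 18, 25; the last is March 25.
At the standard offset (UTC−00:30), 09:21 UTC − 0h30m = 08:51 Yalos Canton standard time.
The standard-time date in Yalos Canton, October 11, 2018, falls between 8 October 2018 and 25 March 2019, so daylight saving is in effect and Yalos Canton is at UTC+00:30.
09:21 UTC + 0h30m = 09:51 Yalos Canton.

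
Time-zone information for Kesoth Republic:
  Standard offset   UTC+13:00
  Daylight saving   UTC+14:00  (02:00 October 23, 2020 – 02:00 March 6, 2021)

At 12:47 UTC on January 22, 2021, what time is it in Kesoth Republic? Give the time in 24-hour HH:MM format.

At the standard offset (UTC+13:00), 12:47 UTC + 13h = 01:47 Kesoth Republic standard time (rolling into the next day, 23 January 2021).
The standard-time date in Kesoth Republic, January 23, 2021, lies within the daylight-saving period (23 October 2020 – 6 March 2021), so Kesoth Republic is on daylight time, UTC+14:00.
12:47 UTC + 14h = 02:47 local (rolling into the next day, 23 January 2021).

02:47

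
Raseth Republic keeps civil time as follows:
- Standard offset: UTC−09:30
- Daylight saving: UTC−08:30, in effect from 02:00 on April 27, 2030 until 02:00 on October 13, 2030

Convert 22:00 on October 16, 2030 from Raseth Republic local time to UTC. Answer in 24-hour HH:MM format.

07:30

October 16, 2030 does not fall between 27 April and 13 October, so daylight saving is not in effect and Raseth Republic is at UTC−09:30.
22:00 local + 9h30m = 07:30 UTC (rolling into the next day, 17 October 2030).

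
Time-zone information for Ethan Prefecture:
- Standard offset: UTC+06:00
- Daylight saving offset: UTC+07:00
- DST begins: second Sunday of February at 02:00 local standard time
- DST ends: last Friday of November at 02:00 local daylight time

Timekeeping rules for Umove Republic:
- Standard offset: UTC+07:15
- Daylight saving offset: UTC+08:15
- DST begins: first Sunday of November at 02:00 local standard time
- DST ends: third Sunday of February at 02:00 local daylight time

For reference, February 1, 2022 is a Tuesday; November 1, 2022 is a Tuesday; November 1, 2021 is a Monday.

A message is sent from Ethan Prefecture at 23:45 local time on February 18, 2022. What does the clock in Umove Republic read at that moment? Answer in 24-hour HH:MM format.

1 February 2022 is a Tuesday, so the first Sunday is February 6 and the second is February 13.
1 November 2022 is a Tuesday, so Fridays fall on 4, 11, 18, 25; the last is November 25.
February 18, 2022 falls between 13 February and 25 November, so daylight saving is in effect and Ethan Prefecture is at UTC+07:00.
23:45 Ethan Prefecture − 7h = 16:45 UTC.
1 November 2021 is a Monday, so the first Sunday is November 7.
1 February 2022 is a Tuesday, so the first Sunday is February 6 and the third is February 20.
At the standard offset (UTC+07:15), 16:45 UTC + 7h15m = 00:00 Umove Republic standard time (rolling into the next day, 19 February 2022).
The standard-time date in Umove Republic, February 19, 2022, falls between 7 November 2021 and 20 February 2022, so daylight saving is in effect and Umove Republic is at UTC+08:15.
16:45 UTC + 8h15m = 01:00 Umove Republic (rolling into the next day, 19 February 2022).

01:00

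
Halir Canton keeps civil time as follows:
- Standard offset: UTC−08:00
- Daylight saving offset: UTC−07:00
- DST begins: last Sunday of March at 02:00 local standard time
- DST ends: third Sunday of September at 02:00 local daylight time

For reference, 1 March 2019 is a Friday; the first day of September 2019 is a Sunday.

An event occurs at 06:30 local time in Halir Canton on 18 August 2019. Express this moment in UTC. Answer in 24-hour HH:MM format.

1 March 2019 is a Friday, so Sundays fall on 3, 10, 17, 24, 31; the last is March 31.
1 September 2019 is a Sunday, so the first Sunday is September 1 and the third is September 15.
18 August 2019 falls between 31 March and 15 September, so daylight saving is in effect and Halir Canton is at UTC−07:00.
06:30 local + 7h = 13:30 UTC.

13:30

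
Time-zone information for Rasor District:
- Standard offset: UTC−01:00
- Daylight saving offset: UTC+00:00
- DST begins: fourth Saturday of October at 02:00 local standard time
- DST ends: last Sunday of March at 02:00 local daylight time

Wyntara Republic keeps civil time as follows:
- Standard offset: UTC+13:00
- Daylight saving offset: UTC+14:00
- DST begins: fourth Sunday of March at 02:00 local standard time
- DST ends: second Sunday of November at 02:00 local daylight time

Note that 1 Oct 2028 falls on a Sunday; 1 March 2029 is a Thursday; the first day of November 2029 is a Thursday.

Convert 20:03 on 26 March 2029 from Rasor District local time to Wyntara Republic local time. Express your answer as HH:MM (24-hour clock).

1 October 2028 is a Sunday, so the first Saturday is October 7 and the fourth is October 28.
1 March 2029 is a Thursday, so Sundays fall on 4, 11, 18, 25; the last is March 25.
26 March 2029 does not fall between 28 October 2028 and 25 March 2029, so daylight saving is not in effect and Rasor District is at UTC−01:00.
20:03 Rasor District + 1h = 21:03 UTC.
1 March 2029 is a Thursday, so the first Sunday is March 4 and the fourth is March 25.
1 November 2029 is a Thursday, so the first Sunday is November 4 and the second is November 11.
At the standard offset (UTC+13:00), 21:03 UTC + 13h = 10:03 Wyntara Republic standard time (rolling into the next day, 27 March 2029).
The standard-time date in Wyntara Republic, 27 March 2029, falls between 25 March and 11 November, so daylight saving is in effect and Wyntara Republic is at UTC+14:00.
21:03 UTC + 14h = 11:03 Wyntara Republic (rolling into the next day, 27 March 2029).

11:03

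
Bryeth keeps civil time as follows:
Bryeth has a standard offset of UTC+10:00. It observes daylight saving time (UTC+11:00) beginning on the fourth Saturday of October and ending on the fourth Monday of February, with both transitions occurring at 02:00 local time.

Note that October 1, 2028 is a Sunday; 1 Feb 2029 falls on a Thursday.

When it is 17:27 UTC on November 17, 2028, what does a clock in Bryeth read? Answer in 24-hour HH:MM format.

04:27

1 October 2028 is a Sunday, so the first Saturday is October 7 and the fourth is October 28.
1 February 2029 is a Thursday, so the first Monday is February 5 and the fourth is February 26.
At the standard offset (UTC+10:00), 17:27 UTC + 10h = 03:27 Bryeth standard time (rolling into the next day, 18 November 2028).
Daylight saving runs 28 October 2028 – 26 February 2029; the standard-time date in Bryeth, November 18, 2028, is inside that window, so Bryeth is at UTC+11:00.
17:27 UTC + 11h = 04:27 local (rolling into the next day, 18 November 2028).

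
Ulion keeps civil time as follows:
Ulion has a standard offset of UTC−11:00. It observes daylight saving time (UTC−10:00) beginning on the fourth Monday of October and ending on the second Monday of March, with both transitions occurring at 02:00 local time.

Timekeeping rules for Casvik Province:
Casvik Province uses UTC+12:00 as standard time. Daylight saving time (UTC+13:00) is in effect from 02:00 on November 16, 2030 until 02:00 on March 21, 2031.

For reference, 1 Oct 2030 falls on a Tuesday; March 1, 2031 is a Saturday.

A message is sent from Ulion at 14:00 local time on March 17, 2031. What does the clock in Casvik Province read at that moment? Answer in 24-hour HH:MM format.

14:00

1 October 2030 is a Tuesday, so the first Monday is October 7 and the fourth is October 28.
1 March 2031 is a Saturday, so the first Monday is March 3 and the second is March 10.
Daylight saving runs 28 October 2030 – 10 March 2031; March 17, 2031 is outside that window, so Ulion is on standard time at UTC−11:00.
14:00 Ulion + 11h = 01:00 UTC (rolling into the next day, 18 March 2031).
At the standard offset (UTC+12:00), 01:00 UTC + 12h = 13:00 Casvik Province standard time.
The standard-time date in Casvik Province, March 18, 2031, lies within the daylight-saving period (16 November 2030 – 21 March 2031), so Casvik Province is on daylight time, UTC+13:00.
01:00 UTC + 13h = 14:00 Casvik Province.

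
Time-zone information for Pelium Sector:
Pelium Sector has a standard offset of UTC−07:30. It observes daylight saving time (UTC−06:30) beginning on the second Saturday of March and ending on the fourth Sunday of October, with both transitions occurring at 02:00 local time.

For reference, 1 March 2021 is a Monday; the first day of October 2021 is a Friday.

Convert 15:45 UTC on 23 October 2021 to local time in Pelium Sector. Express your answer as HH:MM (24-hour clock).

09:15

1 March 2021 is a Monday, so the first Saturday is March 6 and the second is March 13.
1 October 2021 is a Friday, so the first Sunday is October 3 and the fourth is October 24.
At the standard offset (UTC−07:30), 15:45 UTC − 7h30m = 08:15 Pelium Sector standard time.
Daylight saving runs 13 March – 24 October; the standard-time date in Pelium Sector, 23 October 2021, is inside that window, so Pelium Sector is at UTC−06:30.
15:45 UTC − 6h30m = 09:15 local.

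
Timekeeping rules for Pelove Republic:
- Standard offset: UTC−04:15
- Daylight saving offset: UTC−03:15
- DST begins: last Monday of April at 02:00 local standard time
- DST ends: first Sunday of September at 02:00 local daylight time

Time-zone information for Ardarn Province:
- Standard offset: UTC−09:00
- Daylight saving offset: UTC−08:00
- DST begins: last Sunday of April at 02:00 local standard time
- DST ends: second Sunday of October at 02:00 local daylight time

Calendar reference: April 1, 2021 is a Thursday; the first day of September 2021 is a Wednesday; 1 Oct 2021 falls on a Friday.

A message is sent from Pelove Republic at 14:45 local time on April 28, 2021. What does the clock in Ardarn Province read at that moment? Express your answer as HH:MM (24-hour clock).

1 April 2021 is a Thursday, so Mondays fall on 5, 12, 19, 26; the last is April 26.
1 September 2021 is a Wednesday, so the first Sunday is September 5.
April 28, 2021 falls between 26 April and 5 September, so daylight saving is in effect and Pelove Republic is at UTC−03:15.
14:45 Pelove Republic + 3h15m = 18:00 UTC.
1 April 2021 is a Thursday, so Sundays fall on 4, 11, 18, 25; the last is April 25.
1 October 2021 is a Friday, so the first Sunday is October 3 and the second is October 10.
At the standard offset (UTC−09:00), 18:00 UTC − 9h = 09:00 Ardarn Province standard time.
The standard-time date in Ardarn Province, April 28, 2021, lies within the daylight-saving period (25 April – 10 October), so Ardarn Province is on daylight time, UTC−08:00.
18:00 UTC − 8h = 10:00 Ardarn Province.

10:00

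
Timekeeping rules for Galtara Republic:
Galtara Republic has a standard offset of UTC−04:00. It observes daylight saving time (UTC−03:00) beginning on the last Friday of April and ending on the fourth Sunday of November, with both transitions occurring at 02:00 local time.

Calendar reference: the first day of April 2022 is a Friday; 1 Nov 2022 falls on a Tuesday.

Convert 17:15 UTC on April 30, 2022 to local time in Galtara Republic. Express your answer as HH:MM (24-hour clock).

1 April 2022 is a Friday, so Fridays fall on 1, 8, 15, 22, 29; the last is April 29.
1 November 2022 is a Tuesday, so the first Sunday is November 6 and the fourth is November 27.
At the standard offset (UTC−04:00), 17:15 UTC − 4h = 13:15 Galtara Republic standard time.
The standard-time date in Galtara Republic, April 30, 2022, lies within the daylight-saving period (29 April – 27 November), so Galtara Republic is on daylight time, UTC−03:00.
17:15 UTC − 3h = 14:15 local.

14:15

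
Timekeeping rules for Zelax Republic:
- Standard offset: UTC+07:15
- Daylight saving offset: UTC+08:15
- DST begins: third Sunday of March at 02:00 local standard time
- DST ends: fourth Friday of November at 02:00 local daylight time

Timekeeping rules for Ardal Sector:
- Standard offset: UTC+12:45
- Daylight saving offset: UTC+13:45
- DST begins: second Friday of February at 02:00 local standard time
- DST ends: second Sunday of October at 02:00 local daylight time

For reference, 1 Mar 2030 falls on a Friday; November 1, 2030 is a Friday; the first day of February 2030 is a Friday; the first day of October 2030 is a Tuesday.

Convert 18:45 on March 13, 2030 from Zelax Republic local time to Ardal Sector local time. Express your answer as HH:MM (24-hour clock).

01:15

1 March 2030 is a Friday, so the first Sunday is March 3 and the third is March 17.
1 November 2030 is a Friday, so the first Friday is November 1 and the fourth is November 22.
March 13, 2030 does not fall between 17 March and 22 November, so daylight saving is not in effect and Zelax Republic is at UTC+07:15.
18:45 Zelax Republic − 7h15m = 11:30 UTC.
1 February 2030 is a Friday, so the first Friday is February 1 and the second is February 8.
1 October 2030 is a Tuesday, so the first Sunday is October 6 and the second is October 13.
At the standard offset (UTC+12:45), 11:30 UTC + 12h45m = 00:15 Ardal Sector standard time (rolling into the next day, 14 March 2030).
The standard-time date in Ardal Sector, March 14, 2030, lies within the daylight-saving period (8 February – 13 October), so Ardal Sector is on daylight time, UTC+13:45.
11:30 UTC + 13h45m = 01:15 Ardal Sector (rolling into the next day, 14 March 2030).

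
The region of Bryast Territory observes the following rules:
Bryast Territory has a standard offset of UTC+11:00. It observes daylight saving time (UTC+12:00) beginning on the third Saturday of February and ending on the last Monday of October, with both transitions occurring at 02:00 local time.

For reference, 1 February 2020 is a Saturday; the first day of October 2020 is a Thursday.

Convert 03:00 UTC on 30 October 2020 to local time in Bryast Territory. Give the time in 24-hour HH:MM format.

14:00

1 February 2020 is a Saturday, so the first Saturday is February 1 and the third is February 15.
1 October 2020 is a Thursday, so Mondays fall on 5, 12, 19, 26; the last is October 26.
At the standard offset (UTC+11:00), 03:00 UTC + 11h = 14:00 Bryast Territory standard time.
The standard-time date in Bryast Territory, 30 October 2020, is outside the daylight-saving period (15 February – 26 October), so Bryast Territory is on standard time, UTC+11:00.
03:00 UTC + 11h = 14:00 local.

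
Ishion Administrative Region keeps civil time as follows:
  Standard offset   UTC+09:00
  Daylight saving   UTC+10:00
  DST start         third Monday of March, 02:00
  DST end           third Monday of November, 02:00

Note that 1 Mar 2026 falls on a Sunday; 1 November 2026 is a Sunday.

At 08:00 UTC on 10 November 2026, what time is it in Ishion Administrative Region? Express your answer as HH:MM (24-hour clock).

1 March 2026 is a Sunday, so the first Monday is March 2 and the third is March 16.
1 November 2026 is a Sunday, so the first Monday is November 2 and the third is November 16.
At the standard offset (UTC+09:00), 08:00 UTC + 9h = 17:00 Ishion Administrative Region standard time.
Daylight saving runs 16 March – 16 November; the standard-time date in Ishion Administrative Region, 10 November 2026, is inside that window, so Ishion Administrative Region is at UTC+10:00.
08:00 UTC + 10h = 18:00 local.

18:00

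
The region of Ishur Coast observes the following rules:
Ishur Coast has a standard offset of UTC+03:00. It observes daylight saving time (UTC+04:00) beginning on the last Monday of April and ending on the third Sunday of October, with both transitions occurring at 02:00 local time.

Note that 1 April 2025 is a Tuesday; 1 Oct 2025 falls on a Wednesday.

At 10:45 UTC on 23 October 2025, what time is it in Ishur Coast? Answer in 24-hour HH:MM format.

13:45

1 April 2025 is a Tuesday, so Mondays fall on 7, 14, 21, 28; the last is April 28.
1 October 2025 is a Wednesday, so the first Sunday is October 5 and the third is October 19.
At the standard offset (UTC+03:00), 10:45 UTC + 3h = 13:45 Ishur Coast standard time.
Daylight saving runs 28 April – 19 October; the standard-time date in Ishur Coast, 23 October 2025, is outside that window, so Ishur Coast is on standard time at UTC+03:00.
10:45 UTC + 3h = 13:45 local.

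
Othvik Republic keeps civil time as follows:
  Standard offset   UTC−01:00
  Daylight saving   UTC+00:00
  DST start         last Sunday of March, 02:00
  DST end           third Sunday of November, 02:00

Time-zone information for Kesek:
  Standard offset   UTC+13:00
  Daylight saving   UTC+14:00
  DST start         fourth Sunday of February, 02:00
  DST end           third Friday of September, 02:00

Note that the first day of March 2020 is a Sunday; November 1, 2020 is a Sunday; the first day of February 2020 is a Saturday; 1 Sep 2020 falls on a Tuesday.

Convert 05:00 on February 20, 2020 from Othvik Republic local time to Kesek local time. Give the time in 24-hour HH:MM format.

19:00

1 March 2020 is a Sunday, so Sundays fall on 1, 8, 15, 22, 29; the last is March 29.
1 November 2020 is a Sunday, so the first Sunday is November 1 and the third is November 15.
Daylight saving runs 29 March – 15 November; February 20, 2020 is outside that window, so Othvik Republic is on standard time at UTC−01:00.
05:00 Othvik Republic + 1h = 06:00 UTC.
1 February 2020 is a Saturday, so the first Sunday is February 2 and the fourth is February 23.
1 September 2020 is a Tuesday, so the first Friday is September 4 and the third is September 18.
At the standard offset (UTC+13:00), 06:00 UTC + 13h = 19:00 Kesek standard time.
The standard-time date in Kesek, February 20, 2020, does not fall between 23 February and 18 September, so daylight saving is not in effect and Kesek is at UTC+13:00.
06:00 UTC + 13h = 19:00 Kesek.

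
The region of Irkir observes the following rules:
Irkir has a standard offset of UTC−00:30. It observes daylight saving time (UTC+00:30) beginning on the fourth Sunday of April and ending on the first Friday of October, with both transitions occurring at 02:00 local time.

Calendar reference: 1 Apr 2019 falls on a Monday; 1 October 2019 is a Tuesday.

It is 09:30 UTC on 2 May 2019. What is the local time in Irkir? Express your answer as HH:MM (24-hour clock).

10:00

1 April 2019 is a Monday, so the first Sunday is April 7 and the fourth is April 28.
1 October 2019 is a Tuesday, so the first Friday is October 4.
At the standard offset (UTC−00:30), 09:30 UTC − 0h30m = 09:00 Irkir standard time.
The standard-time date in Irkir, 2 May 2019, falls between 28 April and 4 October, so daylight saving is in effect and Irkir is at UTC+00:30.
09:30 UTC + 0h30m = 10:00 local.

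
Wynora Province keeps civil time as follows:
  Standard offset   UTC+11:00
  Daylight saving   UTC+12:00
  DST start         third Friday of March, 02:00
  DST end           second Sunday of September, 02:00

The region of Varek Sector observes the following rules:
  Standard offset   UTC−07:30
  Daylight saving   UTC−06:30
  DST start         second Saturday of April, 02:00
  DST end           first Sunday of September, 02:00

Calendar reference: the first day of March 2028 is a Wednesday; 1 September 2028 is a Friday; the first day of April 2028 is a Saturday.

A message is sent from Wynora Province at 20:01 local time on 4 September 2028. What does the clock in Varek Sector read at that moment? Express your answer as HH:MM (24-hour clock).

1 March 2028 is a Wednesday, so the first Friday is March 3 and the third is March 17.
1 September 2028 is a Friday, so the first Sunday is September 3 and the second is September 10.
4 September 2028 falls between 17 March and 10 September, so daylight saving is in effect and Wynora Province is at UTC+12:00.
20:01 Wynora Province − 12h = 08:01 UTC.
1 April 2028 is a Saturday, so the first Saturday is April 1 and the second is April 8.
1 September 2028 is a Friday, so the first Sunday is September 3.
At the standard offset (UTC−07:30), 08:01 UTC − 7h30m = 00:31 Varek Sector standard time.
Daylight saving runs 8 April – 3 September; the standard-time date in Varek Sector, 4 September 2028, is outside that window, so Varek Sector is on standard time at UTC−07:30.
08:01 UTC − 7h30m = 00:31 Varek Sector.

00:31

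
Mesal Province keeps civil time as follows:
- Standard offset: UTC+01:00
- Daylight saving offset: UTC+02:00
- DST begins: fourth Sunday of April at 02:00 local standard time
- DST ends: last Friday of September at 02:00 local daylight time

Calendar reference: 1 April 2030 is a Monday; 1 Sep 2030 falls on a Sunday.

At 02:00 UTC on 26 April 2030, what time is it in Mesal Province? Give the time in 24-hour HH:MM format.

03:00

1 April 2030 is a Monday, so the first Sunday is April 7 and the fourth is April 28.
1 September 2030 is a Sunday, so Fridays fall on 6, 13, 20, 27; the last is September 27.
At the standard offset (UTC+01:00), 02:00 UTC + 1h = 03:00 Mesal Province standard time.
Daylight saving runs 28 April – 27 September; the standard-time date in Mesal Province, 26 April 2030, is outside that window, so Mesal Province is on standard time at UTC+01:00.
02:00 UTC + 1h = 03:00 local.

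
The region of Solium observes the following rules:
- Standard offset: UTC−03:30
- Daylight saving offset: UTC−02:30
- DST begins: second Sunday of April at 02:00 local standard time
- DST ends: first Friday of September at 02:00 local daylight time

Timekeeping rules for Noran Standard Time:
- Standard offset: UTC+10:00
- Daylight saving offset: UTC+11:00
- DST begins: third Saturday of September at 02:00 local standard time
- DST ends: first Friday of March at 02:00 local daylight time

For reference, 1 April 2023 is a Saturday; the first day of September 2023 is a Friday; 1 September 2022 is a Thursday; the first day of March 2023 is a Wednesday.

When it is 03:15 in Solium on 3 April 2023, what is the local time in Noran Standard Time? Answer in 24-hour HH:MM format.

1 April 2023 is a Saturday, so the first Sunday is April 2 and the second is April 9.
1 September 2023 is a Friday, so the first Friday is September 1.
3 April 2023 does not fall between 9 April and 1 September, so daylight saving is not in effect and Solium is at UTC−03:30.
03:15 Solium + 3h30m = 06:45 UTC.
1 September 2022 is a Thursday, so the first Saturday is September 3 and the third is September 17.
1 March 2023 is a Wednesday, so the first Friday is March 3.
At the standard offset (UTC+10:00), 06:45 UTC + 10h = 16:45 Noran Standard Time standard time.
Daylight saving runs 17 September 2022 – 3 March 2023; the standard-time date in Noran Standard Time, 3 April 2023, is outside that window, so Noran Standard Time is on standard time at UTC+10:00.
06:45 UTC + 10h = 16:45 Noran Standard Time.

16:45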